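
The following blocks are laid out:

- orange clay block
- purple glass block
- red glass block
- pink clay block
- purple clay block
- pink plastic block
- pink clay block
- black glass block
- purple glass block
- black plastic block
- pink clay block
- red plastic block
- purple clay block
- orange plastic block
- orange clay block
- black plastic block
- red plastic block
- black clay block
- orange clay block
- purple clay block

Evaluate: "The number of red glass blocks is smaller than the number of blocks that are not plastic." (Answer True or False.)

True

There is 1 red glass block.
There are 14 blocks that are not plastic.
The claim requires 1 < 14, which holds.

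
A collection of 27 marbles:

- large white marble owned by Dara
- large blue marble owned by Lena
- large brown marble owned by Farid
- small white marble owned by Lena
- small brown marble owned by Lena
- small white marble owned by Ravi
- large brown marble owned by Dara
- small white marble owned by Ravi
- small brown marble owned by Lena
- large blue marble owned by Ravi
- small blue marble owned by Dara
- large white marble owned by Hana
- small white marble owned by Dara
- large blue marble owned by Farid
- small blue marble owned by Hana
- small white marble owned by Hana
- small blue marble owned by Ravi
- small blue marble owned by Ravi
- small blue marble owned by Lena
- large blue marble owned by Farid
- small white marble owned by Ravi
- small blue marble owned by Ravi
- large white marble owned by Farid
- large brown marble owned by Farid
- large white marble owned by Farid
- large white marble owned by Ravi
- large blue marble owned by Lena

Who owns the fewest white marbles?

Counts by owner (restricted to white marbles): Ravi→4, Farid→2, Hana→2, Dara→2, Lena→1.
The minimum is 1, held uniquely by Lena.

Lena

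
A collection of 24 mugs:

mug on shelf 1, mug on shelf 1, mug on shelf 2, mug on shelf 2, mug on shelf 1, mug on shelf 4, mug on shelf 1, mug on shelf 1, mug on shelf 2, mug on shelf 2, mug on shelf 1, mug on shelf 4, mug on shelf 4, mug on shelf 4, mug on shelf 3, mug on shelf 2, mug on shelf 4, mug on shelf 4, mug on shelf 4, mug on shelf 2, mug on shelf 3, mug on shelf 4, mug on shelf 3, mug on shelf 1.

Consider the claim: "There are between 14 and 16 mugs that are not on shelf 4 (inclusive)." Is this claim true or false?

There are 16 mugs that are not on shelf 4.
The claim requires 14 ≤ 16 ≤ 16, which holds.

True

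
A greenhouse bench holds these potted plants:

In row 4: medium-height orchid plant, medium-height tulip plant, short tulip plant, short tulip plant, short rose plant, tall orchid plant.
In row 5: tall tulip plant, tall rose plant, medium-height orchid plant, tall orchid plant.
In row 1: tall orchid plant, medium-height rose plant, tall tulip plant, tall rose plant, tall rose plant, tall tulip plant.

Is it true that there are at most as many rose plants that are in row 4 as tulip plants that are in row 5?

|rose plants in row 4| = 1.
|tulip plants in row 5| = 1.
The claim requires 1 ≤ 1, which holds.

True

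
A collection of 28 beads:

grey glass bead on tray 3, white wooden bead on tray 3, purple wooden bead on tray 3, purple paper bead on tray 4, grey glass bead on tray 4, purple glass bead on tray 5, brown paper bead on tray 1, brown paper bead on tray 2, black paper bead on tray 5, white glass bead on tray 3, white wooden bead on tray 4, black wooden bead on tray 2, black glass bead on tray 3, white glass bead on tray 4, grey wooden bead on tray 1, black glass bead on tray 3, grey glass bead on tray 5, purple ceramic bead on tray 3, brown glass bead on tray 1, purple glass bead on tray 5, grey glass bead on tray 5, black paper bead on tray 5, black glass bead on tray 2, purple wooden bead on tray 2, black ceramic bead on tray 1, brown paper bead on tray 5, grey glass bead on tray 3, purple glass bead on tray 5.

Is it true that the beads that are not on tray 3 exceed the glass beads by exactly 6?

True

There are 20 beads that are not on tray 3.
There are 14 glass beads.
The claim requires 20 − 14 (= 6) to equal 6, which holds.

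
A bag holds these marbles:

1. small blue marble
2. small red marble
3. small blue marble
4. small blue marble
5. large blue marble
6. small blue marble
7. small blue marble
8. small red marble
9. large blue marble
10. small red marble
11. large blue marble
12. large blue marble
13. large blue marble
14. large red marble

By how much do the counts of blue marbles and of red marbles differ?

blue marbles: 10. red marbles: 4.
|10 − 4| = 10 − 4 = 6.

6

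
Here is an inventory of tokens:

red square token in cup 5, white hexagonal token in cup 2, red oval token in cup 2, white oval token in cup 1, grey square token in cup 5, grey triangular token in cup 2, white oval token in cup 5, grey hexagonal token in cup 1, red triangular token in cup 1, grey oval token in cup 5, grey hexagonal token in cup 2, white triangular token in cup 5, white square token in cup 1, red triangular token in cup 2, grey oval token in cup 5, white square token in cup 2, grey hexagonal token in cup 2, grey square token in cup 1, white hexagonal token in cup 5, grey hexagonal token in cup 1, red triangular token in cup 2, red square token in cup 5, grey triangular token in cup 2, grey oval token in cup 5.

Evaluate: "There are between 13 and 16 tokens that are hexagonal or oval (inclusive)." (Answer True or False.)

False

There are 12 tokens that are hexagonal or oval.
The claim requires 13 ≤ 12 ≤ 16, which does not hold.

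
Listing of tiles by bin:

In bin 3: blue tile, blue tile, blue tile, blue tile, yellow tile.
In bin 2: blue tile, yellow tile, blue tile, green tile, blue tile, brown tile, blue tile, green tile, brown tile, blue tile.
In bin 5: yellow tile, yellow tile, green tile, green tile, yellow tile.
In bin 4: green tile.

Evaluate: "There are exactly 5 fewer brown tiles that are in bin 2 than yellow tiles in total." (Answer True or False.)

There are 2 brown tiles in bin 2.
There are 5 yellow tiles.
The claim requires 5 − 2 (= 3) to equal 5, which does not hold.

False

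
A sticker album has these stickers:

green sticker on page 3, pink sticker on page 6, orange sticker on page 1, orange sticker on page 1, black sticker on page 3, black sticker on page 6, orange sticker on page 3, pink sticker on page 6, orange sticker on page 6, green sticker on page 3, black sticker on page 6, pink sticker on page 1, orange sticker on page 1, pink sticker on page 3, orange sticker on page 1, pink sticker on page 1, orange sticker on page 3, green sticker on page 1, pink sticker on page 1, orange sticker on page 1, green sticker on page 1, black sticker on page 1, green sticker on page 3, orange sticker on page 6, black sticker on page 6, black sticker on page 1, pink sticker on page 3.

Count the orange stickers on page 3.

2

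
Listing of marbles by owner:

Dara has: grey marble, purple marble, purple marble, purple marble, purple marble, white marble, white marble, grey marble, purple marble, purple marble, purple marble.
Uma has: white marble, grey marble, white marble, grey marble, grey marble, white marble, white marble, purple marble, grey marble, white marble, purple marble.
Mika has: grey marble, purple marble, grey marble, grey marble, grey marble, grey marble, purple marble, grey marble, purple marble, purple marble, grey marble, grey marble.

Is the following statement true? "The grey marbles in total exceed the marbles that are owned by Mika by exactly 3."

False

There are 14 grey marbles.
Count of marbles owned by Mika: 12.
The claim requires 14 − 12 (= 2) to equal 3, which does not hold.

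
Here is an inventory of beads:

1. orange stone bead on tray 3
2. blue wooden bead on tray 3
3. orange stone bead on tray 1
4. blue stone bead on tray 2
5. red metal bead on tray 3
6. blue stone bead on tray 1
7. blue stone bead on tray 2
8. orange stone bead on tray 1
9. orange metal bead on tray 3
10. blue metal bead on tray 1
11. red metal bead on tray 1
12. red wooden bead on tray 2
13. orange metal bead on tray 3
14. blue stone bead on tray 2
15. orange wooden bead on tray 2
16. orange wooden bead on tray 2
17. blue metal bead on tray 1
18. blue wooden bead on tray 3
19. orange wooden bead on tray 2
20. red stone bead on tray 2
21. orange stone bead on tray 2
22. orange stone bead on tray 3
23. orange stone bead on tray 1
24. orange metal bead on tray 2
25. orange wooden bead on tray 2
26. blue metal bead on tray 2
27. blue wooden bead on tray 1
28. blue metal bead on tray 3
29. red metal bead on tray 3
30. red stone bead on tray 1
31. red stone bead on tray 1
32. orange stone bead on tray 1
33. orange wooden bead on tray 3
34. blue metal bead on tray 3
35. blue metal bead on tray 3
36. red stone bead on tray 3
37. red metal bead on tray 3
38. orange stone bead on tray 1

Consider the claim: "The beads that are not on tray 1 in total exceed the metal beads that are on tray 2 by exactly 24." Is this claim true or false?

True

|beads that are not on tray 1| = 26.
|metal beads on tray 2| = 2.
The claim requires 26 − 2 (= 24) to equal 24, which holds.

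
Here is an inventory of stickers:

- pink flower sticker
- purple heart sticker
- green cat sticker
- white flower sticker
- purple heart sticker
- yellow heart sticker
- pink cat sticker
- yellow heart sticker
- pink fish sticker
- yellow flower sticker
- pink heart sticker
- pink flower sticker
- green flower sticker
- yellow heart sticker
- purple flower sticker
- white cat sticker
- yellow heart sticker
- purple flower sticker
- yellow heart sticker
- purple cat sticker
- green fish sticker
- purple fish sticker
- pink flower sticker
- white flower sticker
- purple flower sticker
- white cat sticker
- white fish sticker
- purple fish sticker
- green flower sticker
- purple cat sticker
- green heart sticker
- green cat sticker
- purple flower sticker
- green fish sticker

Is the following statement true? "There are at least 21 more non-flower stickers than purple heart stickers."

|non-flower stickers| = 22.
|purple heart stickers| = 2.
The claim requires 22 − 2 = 20 ≥ 21, which does not hold.

False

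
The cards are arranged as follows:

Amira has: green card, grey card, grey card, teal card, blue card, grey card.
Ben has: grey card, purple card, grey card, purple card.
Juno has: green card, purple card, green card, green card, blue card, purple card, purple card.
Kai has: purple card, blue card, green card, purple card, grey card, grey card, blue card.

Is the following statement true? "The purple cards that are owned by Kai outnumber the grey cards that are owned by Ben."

False

|purple cards owned by Kai| = 2.
|grey cards owned by Ben| = 2.
The claim requires 2 > 2, which does not hold.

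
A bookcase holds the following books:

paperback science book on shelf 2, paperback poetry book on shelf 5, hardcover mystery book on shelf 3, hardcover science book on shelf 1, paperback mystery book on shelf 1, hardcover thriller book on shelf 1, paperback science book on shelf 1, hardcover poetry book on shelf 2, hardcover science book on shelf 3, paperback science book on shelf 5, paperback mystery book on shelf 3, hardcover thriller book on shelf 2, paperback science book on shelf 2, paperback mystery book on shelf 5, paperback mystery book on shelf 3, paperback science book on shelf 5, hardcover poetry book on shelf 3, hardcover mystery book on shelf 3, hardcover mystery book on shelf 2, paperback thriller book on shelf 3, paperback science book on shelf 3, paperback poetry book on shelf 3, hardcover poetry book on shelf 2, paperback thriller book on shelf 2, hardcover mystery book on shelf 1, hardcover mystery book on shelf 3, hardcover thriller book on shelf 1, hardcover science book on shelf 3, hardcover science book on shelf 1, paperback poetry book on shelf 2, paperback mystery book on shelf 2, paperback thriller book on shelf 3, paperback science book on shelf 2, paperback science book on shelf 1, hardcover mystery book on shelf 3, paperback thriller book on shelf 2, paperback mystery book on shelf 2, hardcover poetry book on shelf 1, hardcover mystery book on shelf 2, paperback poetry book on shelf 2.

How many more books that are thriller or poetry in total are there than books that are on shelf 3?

2

books that are thriller or poetry: 15.
books on shelf 3: 13.
15 − 13 = 2.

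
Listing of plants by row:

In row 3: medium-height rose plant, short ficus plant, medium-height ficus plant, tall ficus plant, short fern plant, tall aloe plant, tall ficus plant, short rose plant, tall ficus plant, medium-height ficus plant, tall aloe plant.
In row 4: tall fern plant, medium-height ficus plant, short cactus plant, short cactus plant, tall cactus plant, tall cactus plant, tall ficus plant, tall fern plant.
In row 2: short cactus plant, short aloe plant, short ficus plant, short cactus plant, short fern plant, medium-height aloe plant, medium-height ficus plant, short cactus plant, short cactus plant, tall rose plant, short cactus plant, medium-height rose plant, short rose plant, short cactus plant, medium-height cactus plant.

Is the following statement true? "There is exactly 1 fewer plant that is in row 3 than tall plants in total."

|plants in row 3| = 11.
|tall plants| = 11.
The claim requires 11 − 11 (= 0) to equal 1, which does not hold.

False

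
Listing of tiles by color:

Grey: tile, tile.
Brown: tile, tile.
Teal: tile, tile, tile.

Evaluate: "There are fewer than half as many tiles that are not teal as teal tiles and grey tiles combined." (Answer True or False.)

tiles that are not teal: 4.
teal tiles: 3; grey tiles: 2; combined: 3 + 2 = 5.
The claim requires 2 × 4 = 8 < 5, which does not hold.

False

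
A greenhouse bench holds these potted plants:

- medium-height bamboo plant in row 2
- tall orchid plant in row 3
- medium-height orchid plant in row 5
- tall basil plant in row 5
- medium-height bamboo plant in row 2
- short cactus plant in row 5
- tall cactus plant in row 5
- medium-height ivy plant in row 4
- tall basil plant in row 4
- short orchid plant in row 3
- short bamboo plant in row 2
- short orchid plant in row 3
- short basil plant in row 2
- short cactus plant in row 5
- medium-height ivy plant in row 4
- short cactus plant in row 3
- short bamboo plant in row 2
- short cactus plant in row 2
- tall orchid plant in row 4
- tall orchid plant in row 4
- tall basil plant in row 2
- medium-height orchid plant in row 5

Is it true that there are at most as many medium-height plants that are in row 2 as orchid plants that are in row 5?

True

medium-height plants in row 2: 2.
orchid plants in row 5: 2.
The claim requires 2 ≤ 2, which holds.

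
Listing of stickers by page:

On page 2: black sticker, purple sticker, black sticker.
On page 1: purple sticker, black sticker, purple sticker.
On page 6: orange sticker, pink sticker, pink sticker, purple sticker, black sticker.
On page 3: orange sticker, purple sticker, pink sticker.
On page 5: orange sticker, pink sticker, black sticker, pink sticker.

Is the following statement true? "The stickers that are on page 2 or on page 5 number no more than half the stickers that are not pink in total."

|stickers on page 2 or on page 5| = 7.
|stickers that are not pink| = 13.
The claim requires 2 × 7 = 14 ≤ 13, which does not hold.

False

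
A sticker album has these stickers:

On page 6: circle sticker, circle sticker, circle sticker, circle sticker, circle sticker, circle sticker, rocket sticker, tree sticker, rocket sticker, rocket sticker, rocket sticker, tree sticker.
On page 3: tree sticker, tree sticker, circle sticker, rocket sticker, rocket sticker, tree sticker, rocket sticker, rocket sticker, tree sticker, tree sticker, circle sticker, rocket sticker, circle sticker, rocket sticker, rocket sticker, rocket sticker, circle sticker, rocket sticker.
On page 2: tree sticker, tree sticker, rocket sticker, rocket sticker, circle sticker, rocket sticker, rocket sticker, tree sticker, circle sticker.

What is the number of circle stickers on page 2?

2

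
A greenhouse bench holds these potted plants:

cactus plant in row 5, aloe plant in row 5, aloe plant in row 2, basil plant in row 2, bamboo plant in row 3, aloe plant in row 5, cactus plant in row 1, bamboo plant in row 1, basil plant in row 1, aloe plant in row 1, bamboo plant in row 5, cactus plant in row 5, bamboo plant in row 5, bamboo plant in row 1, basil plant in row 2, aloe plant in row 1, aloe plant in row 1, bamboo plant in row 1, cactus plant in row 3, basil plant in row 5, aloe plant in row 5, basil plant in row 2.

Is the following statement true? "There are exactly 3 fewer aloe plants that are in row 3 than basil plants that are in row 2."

True

There are 0 aloe plants in row 3.
There are 3 basil plants in row 2.
The claim requires 3 − 0 (= 3) to equal 3, which holds.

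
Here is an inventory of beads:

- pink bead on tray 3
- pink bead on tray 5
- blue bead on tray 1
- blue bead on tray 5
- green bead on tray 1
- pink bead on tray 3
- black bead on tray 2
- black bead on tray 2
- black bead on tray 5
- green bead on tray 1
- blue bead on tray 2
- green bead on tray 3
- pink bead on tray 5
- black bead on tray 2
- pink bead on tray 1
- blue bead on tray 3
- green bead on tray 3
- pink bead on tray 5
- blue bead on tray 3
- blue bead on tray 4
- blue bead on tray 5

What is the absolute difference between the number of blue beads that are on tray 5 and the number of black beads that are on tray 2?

1

blue beads on tray 5: 2. black beads on tray 2: 3.
|2 − 3| = 3 − 2 = 1.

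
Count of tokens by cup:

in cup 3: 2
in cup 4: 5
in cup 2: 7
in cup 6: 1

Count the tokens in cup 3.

2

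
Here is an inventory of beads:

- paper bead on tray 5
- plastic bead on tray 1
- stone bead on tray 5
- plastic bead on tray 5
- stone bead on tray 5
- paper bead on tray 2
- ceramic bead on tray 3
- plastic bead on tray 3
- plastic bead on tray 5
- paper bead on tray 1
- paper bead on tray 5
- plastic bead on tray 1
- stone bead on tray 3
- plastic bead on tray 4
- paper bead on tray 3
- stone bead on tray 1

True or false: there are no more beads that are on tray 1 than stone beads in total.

There are 4 beads on tray 1.
There are 4 stone beads.
The claim requires 4 ≤ 4, which holds.

True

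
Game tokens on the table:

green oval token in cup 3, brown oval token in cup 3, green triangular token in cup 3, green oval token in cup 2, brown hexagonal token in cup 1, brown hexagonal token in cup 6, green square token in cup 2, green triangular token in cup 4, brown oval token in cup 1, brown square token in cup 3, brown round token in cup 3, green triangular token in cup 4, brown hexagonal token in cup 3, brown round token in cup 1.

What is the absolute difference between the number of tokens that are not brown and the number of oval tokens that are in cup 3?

4

tokens that are not brown: 6. oval tokens in cup 3: 2.
|6 − 2| = 6 − 2 = 4.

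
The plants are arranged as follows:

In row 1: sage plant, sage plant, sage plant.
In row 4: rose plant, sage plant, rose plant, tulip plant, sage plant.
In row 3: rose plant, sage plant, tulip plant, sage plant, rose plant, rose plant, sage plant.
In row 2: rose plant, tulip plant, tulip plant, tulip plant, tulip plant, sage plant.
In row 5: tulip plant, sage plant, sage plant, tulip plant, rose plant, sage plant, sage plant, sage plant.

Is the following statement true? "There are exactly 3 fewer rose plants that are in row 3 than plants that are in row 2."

rose plants in row 3: 3.
plants in row 2: 6.
The claim requires 6 − 3 (= 3) to equal 3, which holds.

True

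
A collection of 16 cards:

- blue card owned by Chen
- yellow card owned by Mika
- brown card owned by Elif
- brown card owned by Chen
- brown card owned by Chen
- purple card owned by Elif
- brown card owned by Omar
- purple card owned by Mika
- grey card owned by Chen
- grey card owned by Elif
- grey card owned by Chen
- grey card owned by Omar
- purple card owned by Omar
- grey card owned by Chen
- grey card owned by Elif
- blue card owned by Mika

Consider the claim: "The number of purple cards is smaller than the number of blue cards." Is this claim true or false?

False

|purple cards| = 3.
|blue cards| = 2.
The claim requires 3 < 2, which does not hold.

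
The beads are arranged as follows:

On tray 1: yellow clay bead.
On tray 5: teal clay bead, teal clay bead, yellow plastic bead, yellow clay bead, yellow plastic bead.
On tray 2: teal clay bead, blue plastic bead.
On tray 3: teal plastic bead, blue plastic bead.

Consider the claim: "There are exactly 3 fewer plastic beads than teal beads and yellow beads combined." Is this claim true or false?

plastic beads: 5.
teal beads: 4; yellow beads: 4; combined: 4 + 4 = 8.
The claim requires 8 − 5 (= 3) to equal 3, which holds.

True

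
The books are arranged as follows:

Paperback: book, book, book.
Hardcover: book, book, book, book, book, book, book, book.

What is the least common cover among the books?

paperback

Counts by cover: hardcover 8, paperback 3.
The minimum is 3, held uniquely by paperback.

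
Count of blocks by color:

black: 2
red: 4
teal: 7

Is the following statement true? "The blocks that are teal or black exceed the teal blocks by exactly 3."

|blocks that are teal or black| = 9.
|teal blocks| = 7.
The claim requires 9 − 7 (= 2) to equal 3, which does not hold.

False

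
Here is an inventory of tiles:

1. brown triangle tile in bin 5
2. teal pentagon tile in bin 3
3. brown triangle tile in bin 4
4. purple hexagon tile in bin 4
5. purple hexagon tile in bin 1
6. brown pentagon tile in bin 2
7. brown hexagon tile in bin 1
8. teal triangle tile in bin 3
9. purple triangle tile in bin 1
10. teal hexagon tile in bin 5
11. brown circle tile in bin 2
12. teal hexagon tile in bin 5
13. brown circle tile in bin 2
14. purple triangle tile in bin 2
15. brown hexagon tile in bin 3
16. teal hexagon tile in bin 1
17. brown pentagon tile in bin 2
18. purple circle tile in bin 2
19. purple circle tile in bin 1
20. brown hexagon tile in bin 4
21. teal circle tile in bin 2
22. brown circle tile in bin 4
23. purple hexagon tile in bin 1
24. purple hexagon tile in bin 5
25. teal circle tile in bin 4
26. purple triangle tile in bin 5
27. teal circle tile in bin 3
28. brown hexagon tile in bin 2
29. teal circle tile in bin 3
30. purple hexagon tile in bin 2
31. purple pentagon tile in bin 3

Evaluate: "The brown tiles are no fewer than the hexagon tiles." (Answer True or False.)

False

|brown tiles| = 11.
|hexagon tiles| = 12.
The claim requires 11 ≥ 12, which does not hold.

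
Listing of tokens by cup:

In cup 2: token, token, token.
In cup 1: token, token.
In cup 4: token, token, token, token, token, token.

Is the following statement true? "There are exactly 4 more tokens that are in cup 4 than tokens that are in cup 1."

|tokens in cup 4| = 6.
|tokens in cup 1| = 2.
The claim requires 6 − 2 (= 4) to equal 4, which holds.

True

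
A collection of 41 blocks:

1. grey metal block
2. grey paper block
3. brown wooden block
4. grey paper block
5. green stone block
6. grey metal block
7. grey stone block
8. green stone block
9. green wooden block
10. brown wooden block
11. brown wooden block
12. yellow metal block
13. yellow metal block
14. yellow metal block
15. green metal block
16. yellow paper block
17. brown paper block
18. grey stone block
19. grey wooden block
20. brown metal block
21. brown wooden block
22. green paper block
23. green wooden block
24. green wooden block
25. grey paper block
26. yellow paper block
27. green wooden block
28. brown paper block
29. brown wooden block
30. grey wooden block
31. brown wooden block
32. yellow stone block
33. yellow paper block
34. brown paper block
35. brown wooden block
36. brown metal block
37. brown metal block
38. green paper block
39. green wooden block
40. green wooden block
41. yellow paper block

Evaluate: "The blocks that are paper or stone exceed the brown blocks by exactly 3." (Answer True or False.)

False

blocks that are paper or stone: 17.
brown blocks: 13.
The claim requires 17 − 13 (= 4) to equal 3, which does not hold.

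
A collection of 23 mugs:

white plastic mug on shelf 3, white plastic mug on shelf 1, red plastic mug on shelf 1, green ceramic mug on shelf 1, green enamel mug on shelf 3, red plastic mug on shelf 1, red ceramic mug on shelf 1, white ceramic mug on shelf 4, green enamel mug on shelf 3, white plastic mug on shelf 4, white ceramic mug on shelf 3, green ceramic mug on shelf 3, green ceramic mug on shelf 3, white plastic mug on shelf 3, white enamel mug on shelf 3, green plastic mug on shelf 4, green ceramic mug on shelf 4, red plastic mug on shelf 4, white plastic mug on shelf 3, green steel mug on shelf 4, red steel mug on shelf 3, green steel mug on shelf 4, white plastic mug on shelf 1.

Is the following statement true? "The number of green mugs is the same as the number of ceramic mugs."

green mugs: 9.
ceramic mugs: 7.
The claim requires 9 = 7, which does not hold.

False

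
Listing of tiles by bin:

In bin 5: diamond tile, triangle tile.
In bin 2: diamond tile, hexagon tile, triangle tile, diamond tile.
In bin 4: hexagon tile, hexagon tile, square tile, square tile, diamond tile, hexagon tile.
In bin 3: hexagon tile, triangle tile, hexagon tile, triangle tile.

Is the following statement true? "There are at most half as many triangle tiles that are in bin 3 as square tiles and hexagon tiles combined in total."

|triangle tiles in bin 3| = 2.
square tiles: 2; hexagon tiles: 6; combined: 2 + 6 = 8.
The claim requires 2 × 2 = 4 ≤ 8, which holds.

True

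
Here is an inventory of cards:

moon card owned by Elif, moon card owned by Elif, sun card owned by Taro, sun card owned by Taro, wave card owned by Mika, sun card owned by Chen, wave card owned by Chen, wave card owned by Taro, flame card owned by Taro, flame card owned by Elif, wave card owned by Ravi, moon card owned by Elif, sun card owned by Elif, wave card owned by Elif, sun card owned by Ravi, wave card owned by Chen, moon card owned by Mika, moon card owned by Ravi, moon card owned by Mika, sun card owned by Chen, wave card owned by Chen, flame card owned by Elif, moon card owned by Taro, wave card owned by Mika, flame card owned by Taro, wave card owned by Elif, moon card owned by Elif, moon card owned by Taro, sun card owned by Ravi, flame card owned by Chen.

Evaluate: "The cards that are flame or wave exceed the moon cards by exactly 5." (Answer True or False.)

True

|cards that are flame or wave| = 14.
|moon cards| = 9.
The claim requires 14 − 9 (= 5) to equal 5, which holds.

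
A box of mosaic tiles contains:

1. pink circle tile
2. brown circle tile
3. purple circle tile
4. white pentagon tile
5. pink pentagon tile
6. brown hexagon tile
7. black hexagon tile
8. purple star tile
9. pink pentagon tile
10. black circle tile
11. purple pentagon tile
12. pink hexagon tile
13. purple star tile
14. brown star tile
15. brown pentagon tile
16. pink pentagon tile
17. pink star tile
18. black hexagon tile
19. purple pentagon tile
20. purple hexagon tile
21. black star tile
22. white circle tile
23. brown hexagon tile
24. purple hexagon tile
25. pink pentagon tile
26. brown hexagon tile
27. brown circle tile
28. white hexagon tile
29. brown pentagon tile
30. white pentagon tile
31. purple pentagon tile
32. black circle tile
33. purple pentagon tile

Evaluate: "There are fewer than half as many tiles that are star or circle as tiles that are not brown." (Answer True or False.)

True

tiles that are star or circle: 12.
tiles that are not brown: 25.
The claim requires 2 × 12 = 24 < 25, which holds.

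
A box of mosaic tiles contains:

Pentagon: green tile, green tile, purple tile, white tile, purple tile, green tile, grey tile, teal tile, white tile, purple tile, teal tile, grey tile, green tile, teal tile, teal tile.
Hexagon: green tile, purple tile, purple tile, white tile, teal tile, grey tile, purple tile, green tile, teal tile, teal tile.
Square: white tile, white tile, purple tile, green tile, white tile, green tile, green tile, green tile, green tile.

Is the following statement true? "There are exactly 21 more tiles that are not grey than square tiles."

There are 31 tiles that are not grey.
There are 9 square tiles.
The claim requires 31 − 9 (= 22) to equal 21, which does not hold.

False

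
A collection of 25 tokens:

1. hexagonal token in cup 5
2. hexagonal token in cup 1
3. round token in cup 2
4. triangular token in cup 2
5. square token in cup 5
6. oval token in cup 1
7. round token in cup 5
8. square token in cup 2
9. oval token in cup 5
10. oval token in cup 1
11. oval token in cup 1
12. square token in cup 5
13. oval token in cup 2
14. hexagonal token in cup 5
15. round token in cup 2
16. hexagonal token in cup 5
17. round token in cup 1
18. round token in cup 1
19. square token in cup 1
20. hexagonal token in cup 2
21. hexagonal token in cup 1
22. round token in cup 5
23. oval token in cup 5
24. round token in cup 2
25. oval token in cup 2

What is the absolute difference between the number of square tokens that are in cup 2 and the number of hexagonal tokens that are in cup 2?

0

square tokens in cup 2: 1. hexagonal tokens in cup 2: 1.
|1 − 1| = 1 − 1 = 0.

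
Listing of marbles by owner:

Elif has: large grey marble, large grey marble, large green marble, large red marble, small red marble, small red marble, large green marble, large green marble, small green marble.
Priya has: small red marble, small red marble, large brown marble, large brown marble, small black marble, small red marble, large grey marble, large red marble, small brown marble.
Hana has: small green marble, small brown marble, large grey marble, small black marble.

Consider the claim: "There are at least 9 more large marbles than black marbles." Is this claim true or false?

|large marbles| = 11.
|black marbles| = 2.
The claim requires 11 − 2 = 9 ≥ 9, which holds.

True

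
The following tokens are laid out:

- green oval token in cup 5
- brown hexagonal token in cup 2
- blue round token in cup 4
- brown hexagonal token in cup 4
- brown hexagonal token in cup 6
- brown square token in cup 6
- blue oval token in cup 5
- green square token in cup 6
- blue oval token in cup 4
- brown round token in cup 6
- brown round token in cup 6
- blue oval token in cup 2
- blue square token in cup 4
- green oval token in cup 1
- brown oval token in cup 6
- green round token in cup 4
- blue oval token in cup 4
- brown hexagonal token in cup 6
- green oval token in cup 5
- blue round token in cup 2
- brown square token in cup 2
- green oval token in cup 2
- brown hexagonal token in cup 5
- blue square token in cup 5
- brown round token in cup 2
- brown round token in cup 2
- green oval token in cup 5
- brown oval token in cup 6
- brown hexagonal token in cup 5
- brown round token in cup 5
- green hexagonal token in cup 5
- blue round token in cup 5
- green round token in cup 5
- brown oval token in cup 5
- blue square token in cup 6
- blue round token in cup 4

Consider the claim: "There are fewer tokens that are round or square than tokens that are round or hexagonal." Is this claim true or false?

True

|tokens that are round or square| = 17.
|tokens that are round or hexagonal| = 18.
The claim requires 17 < 18, which holds.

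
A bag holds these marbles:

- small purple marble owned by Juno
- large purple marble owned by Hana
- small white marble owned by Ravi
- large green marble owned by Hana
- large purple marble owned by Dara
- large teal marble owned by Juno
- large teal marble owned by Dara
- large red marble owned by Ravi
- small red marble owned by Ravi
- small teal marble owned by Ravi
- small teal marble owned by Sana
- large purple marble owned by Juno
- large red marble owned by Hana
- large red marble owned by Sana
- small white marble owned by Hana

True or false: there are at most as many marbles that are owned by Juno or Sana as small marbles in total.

True

|marbles owned by Juno or Sana| = 5.
|small marbles| = 6.
The claim requires 5 ≤ 6, which holds.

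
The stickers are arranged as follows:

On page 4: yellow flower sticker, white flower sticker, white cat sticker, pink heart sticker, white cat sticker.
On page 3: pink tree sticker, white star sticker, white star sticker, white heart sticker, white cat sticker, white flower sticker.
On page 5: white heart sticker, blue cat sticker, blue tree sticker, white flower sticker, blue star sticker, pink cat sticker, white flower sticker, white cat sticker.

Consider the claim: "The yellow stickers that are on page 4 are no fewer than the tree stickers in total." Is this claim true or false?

False

|yellow stickers on page 4| = 1.
|tree stickers| = 2.
The claim requires 1 ≥ 2, which does not hold.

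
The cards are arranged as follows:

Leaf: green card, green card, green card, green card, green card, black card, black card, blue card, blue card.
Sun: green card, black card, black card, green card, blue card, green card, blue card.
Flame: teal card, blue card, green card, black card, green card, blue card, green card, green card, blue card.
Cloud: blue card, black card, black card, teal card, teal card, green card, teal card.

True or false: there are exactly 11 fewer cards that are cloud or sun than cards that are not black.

cards that are cloud or sun: 14.
cards that are not black: 25.
The claim requires 25 − 14 (= 11) to equal 11, which holds.

True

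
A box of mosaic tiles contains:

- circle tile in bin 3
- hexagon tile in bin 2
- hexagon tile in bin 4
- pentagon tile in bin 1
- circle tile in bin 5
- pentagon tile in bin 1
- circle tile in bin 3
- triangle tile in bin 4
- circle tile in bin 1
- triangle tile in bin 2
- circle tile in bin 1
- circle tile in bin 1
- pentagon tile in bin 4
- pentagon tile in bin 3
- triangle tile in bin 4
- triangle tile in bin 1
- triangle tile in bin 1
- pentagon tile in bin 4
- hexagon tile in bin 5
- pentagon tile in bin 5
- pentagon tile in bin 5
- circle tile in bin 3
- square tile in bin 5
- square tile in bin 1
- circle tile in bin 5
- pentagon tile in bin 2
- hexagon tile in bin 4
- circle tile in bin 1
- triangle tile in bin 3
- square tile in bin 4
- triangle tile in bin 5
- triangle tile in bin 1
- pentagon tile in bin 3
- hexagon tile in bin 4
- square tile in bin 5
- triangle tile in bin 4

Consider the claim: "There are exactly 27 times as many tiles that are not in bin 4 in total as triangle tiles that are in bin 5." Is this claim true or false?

|tiles that are not in bin 4| = 27.
|triangle tiles in bin 5| = 1.
The claim requires 27 = 27 × 1 = 27, which holds.

True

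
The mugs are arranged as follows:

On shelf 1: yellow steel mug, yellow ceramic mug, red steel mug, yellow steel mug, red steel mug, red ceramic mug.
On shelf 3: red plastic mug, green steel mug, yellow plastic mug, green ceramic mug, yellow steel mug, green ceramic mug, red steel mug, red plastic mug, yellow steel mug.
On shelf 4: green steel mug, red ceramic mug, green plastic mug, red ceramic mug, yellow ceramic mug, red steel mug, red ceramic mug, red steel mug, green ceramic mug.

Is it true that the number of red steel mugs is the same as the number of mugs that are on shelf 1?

False

|red steel mugs| = 5.
|mugs on shelf 1| = 6.
The claim requires 5 = 6, which does not hold.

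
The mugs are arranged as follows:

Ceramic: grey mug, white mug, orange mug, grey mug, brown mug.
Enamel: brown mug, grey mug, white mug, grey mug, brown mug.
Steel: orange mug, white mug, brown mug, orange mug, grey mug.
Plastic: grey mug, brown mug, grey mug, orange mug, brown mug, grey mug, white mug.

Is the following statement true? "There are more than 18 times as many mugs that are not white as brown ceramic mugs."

False

There are 18 mugs that are not white.
There is 1 brown ceramic mug.
The claim requires 18 > 18 × 1 = 18, which does not hold.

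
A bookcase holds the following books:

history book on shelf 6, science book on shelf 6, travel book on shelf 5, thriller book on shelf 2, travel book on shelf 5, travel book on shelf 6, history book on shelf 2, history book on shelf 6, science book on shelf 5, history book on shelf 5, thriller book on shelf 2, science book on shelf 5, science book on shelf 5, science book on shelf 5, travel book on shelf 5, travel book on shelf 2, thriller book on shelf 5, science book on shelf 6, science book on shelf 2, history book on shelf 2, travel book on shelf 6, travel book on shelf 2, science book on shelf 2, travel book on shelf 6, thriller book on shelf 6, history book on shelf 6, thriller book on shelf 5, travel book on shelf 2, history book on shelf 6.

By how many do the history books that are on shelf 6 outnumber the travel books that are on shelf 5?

1

history books on shelf 6: 4.
travel books on shelf 5: 3.
4 − 3 = 1.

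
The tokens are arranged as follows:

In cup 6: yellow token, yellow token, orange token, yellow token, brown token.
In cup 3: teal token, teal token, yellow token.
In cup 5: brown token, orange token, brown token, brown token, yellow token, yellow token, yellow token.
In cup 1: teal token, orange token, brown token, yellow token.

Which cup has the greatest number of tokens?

cup 5

Counts by cup: cup 5→7, cup 6→5, cup 1→4, cup 3→3.
The maximum is 7, held uniquely by cup 5.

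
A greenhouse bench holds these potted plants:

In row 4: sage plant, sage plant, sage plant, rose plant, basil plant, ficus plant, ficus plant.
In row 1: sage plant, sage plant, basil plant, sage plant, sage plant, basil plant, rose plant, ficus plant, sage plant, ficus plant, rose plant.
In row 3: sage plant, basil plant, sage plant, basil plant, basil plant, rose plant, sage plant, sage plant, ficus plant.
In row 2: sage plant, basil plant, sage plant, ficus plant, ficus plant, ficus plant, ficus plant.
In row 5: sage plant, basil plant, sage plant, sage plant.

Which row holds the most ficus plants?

row 2

Counts by row (restricted to ficus plants): row 2→4, row 4→2, row 1→2, row 3→1, row 5→0.
The maximum is 4, held uniquely by row 2.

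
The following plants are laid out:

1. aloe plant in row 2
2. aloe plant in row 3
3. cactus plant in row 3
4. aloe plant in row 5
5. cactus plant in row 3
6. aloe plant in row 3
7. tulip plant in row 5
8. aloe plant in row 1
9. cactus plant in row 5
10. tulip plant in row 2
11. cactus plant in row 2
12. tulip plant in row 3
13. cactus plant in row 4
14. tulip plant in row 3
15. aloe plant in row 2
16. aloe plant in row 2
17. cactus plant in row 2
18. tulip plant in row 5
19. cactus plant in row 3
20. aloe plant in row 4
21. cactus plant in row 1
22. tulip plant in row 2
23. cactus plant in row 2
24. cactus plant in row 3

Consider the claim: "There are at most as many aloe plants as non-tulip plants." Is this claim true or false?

True

There are 8 aloe plants.
There are 18 non-tulip plants.
The claim requires 8 ≤ 18, which holds.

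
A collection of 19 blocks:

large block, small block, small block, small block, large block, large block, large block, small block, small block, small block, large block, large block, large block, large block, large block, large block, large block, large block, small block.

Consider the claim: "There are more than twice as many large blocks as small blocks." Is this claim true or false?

False

|large blocks| = 12.
|small blocks| = 7.
The claim requires 12 > 2 × 7 = 14, which does not hold.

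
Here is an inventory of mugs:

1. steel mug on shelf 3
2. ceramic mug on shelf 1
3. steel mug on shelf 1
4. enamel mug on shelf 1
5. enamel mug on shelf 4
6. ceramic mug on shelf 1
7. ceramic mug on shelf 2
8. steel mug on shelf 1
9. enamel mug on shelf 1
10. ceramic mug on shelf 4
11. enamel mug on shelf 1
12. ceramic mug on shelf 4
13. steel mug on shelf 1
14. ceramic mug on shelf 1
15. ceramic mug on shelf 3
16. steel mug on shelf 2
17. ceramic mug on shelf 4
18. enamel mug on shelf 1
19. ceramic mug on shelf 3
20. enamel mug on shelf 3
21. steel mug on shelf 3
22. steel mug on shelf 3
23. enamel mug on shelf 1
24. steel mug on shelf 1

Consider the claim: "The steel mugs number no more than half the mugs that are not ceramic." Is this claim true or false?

|steel mugs| = 8.
|mugs that are not ceramic| = 15.
The claim requires 2 × 8 = 16 ≤ 15, which does not hold.

False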